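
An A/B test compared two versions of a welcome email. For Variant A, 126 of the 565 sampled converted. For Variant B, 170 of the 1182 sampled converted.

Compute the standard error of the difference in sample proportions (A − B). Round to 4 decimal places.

0.0203

p̂₁ = 126/565 = 0.2230 and p̂₂ = 170/1182 = 0.1438.
SE₁ = √(p̂₁(1−p̂₁)/n₁) = √(0.2230·0.7770/565) = 0.01751; SE₂ = √(0.1438·0.8562/1182) = 0.01021.
Independent samples: SE of the difference = √(SE₁² + SE₂²) = √(0.0003066001 + 0.0001042441) = 0.02027.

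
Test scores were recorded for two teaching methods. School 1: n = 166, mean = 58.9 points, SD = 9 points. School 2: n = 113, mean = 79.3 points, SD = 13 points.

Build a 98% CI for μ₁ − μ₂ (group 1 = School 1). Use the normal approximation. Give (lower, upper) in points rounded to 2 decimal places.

(-23.68, -17.12)

SE₁ = s₁/√n₁ = 9/√166 = 0.6985; SE₂ = 13/√113 = 1.2229.
Independent samples, unequal variances: SE_diff = √(SE₁² + SE₂²) = √(0.48790225 + 1.49548441) = 1.4083.
z* = 2.326, so margin of error = 2.326 × 1.4083 = 3.2757.
Difference in means = 58.9 − 79.3 = -20.4000.
-20.4000 ± 3.2757 → (-23.68, -17.12).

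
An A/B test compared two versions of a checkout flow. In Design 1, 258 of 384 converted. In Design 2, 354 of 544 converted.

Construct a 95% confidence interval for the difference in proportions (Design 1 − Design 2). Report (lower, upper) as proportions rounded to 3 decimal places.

Sample proportions: 258/384 = 0.6719, 354/544 = 0.6507.
Each SE is √(p̂(1−p̂)/n): √(0.6719·0.3281/384) = 0.02396 and √(0.6507·0.3493/544) = 0.02044.
SE(p̂₁ − p̂₂) = √(SE₁² + SE₂²) = √(0.0005740816 + 0.0004177936) = 0.03149, since the two samples are independent.
At 95% confidence z* = 1.960; margin = 1.960 × 0.03149 = 0.06172.
The difference is 0.6719 − 0.6507 = 0.0212, so the interval is 0.0212 ± 0.06172 = (-0.041, 0.083).

(-0.041, 0.083)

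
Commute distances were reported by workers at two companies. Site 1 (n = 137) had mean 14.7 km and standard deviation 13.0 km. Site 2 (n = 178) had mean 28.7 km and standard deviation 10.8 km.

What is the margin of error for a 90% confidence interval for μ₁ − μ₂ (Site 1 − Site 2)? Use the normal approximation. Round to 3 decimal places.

Per-group SEs: s₁/√n₁ = 13.0/√137 = 1.1107, s₂/√n₂ = 10.8/√178 = 0.8095.
Unpooled SE of the difference: √(1.23365449 + 0.65529025) = 1.3744.
Margin of error = z* · SE = 1.645 × 1.3744 = 2.2609.

2.261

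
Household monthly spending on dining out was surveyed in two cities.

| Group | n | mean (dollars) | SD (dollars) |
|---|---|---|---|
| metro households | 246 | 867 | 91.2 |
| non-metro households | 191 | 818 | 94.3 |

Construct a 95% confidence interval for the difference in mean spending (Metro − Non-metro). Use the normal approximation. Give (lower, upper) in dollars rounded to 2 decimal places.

Per-group SEs: s₁/√n₁ = 91.2/√246 = 5.8147, s₂/√n₂ = 94.3/√191 = 6.8233.
Unpooled SE of the difference: √(33.81073609 + 46.55742289) = 8.9648.
Margin of error = z* · SE = 1.960 × 8.9648 = 17.5710.
x̄₁ − x̄₂ = 867 − 818 = 49.0000.
CI: 49.0000 ± 17.5710 = (31.43, 66.57).

(31.43, 66.57)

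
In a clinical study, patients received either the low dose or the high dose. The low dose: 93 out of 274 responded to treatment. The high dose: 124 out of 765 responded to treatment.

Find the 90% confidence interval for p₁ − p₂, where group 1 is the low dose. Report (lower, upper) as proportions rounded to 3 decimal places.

First, p̂₁ = 93/274 = 0.3394; p̂₂ = 124/765 = 0.1621.
The two standard errors are √(0.3394×0.6606/274) = 0.02861 and √(0.1621×0.8379/765) = 0.01332.
Because the samples are independent, SE_diff = √(0.02861² + 0.01332²) = 0.03156.
Using z* = 1.645 for 90%, ME = 1.645 × 0.03156 = 0.05192.
p̂₁ − p̂₂ = 0.1773; interval 0.1773 ± 0.05192 gives (0.125, 0.229).

(0.125, 0.229)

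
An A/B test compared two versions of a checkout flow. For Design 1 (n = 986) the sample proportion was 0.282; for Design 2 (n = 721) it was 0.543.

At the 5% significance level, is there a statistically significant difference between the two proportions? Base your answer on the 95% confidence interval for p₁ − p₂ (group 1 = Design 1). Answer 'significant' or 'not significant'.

significant

The two standard errors are √(0.2820×0.7180/986) = 0.01433 and √(0.5430×0.4570/721) = 0.01855.
Because the samples are independent, SE_diff = √(0.01433² + 0.01855²) = 0.02344.
Using z* = 1.960 for 95%, ME = 1.960 × 0.02344 = 0.04594.
p̂₁ − p̂₂ = -0.2610; interval -0.2610 ± 0.04594 gives (-0.30694, -0.21506).
The interval (-0.30694, -0.21506) does not contain 0, so the difference is significant.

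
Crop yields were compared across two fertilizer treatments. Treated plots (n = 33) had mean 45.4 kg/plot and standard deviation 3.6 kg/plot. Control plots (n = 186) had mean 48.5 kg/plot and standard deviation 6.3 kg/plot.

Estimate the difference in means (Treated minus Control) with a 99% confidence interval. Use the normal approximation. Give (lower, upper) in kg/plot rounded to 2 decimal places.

(-5.11, -1.09)

SE₁ = s₁/√n₁ = 3.6/√33 = 0.6267; SE₂ = 6.3/√186 = 0.4619.
Independent samples, unequal variances: SE_diff = √(SE₁² + SE₂²) = √(0.39275289 + 0.21335161) = 0.7785.
z* = 2.576, so margin of error = 2.576 × 0.7785 = 2.0054.
Difference in means = 45.4 − 48.5 = -3.1000.
-3.1000 ± 2.0054 → (-5.11, -1.09).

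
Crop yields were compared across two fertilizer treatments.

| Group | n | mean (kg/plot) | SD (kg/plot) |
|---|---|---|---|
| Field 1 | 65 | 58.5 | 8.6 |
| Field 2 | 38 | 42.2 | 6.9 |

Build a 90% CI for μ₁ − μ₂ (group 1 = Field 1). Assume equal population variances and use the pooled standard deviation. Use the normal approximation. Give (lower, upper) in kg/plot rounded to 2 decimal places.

(13.61, 18.99)

s_p = √[((n₁−1)s₁² + (n₂−1)s₂²)/(n₁+n₂−2)] = √[(64·8.6² + 37·6.9²)/101] = 8.0192.
SE = 8.0192·√(1/65 + 1/38) = 1.6376.
With z* = 1.645, margin = 1.645 × 1.6376 = 2.6939.
x̄₁ − x̄₂ = 58.5 − 42.2 = 16.3000; interval 16.3000 ± 2.6939 = (13.61, 18.99).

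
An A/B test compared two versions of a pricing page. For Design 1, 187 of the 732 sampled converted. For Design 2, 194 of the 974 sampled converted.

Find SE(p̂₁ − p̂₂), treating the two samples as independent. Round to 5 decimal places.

p̂₁ = 187/732 = 0.2555 and p̂₂ = 194/974 = 0.1992.
SE₁ = √(p̂₁(1−p̂₁)/n₁) = √(0.2555·0.7445/732) = 0.01612; SE₂ = √(0.1992·0.8008/974) = 0.01280.
Independent samples: SE of the difference = √(SE₁² + SE₂²) = √(0.0002598544 + 0.00016384) = 0.02058.

0.02058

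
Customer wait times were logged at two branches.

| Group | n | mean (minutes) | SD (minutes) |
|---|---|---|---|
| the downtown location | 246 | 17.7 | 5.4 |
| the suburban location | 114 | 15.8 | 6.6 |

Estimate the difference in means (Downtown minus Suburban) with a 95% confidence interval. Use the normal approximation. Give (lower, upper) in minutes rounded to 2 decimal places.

Per-group SEs: s₁/√n₁ = 5.4/√246 = 0.3443, s₂/√n₂ = 6.6/√114 = 0.6181.
Unpooled SE of the difference: √(0.11854249 + 0.38204761) = 0.7075.
Margin of error = z* · SE = 1.960 × 0.7075 = 1.3867.
x̄₁ − x̄₂ = 17.7 − 15.8 = 1.9000.
CI: 1.9000 ± 1.3867 = (0.51, 3.29).

(0.51, 3.29)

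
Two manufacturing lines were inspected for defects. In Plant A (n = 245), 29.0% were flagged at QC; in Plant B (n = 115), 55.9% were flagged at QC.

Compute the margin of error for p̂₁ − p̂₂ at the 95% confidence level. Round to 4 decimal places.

0.1071

Each SE is √(p̂(1−p̂)/n): √(0.2900·0.7100/245) = 0.02899 and √(0.5590·0.4410/115) = 0.04630.
SE(p̂₁ − p̂₂) = √(SE₁² + SE₂²) = √(0.0008404201 + 0.00214369) = 0.05463, since the two samples are independent.
At 95% confidence z* = 1.960; margin = 1.960 × 0.05463 = 0.10707.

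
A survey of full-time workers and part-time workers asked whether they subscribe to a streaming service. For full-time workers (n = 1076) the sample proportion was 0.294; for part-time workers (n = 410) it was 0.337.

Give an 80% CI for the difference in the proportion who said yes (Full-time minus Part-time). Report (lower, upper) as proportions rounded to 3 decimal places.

(-0.078, -0.008)

Each SE is √(p̂(1−p̂)/n): √(0.2940·0.7060/1076) = 0.01389 and √(0.3370·0.6630/410) = 0.02334.
SE(p̂₁ − p̂₂) = √(SE₁² + SE₂²) = √(0.0001929321 + 0.0005447556) = 0.02716, since the two samples are independent.
At 80% confidence z* = 1.282; margin = 1.282 × 0.02716 = 0.03482.
The difference is 0.2940 − 0.3370 = -0.0430, so the interval is -0.0430 ± 0.03482 = (-0.078, -0.008).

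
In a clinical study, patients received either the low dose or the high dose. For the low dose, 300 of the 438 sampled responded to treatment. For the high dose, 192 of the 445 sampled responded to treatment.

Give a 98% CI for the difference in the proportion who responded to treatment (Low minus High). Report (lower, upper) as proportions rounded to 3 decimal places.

(0.178, 0.329)

First, p̂₁ = 300/438 = 0.6849; p̂₂ = 192/445 = 0.4315.
The two standard errors are √(0.6849×0.3151/438) = 0.02220 and √(0.4315×0.5685/445) = 0.02348.
Because the samples are independent, SE_diff = √(0.02220² + 0.02348²) = 0.03231.
Using z* = 2.326 for 98%, ME = 2.326 × 0.03231 = 0.07515.
p̂₁ − p̂₂ = 0.2534; interval 0.2534 ± 0.07515 gives (0.178, 0.329).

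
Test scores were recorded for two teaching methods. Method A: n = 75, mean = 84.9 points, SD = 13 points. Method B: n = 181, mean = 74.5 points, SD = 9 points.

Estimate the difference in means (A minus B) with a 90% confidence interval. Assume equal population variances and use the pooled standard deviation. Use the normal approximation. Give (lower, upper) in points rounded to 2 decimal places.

(8.07, 12.73)

s_p = √[((n₁−1)s₁² + (n₂−1)s₂²)/(n₁+n₂−2)] = √[(74·13² + 180·9²)/254] = 10.3266.
SE = 10.3266·√(1/75 + 1/181) = 1.4181.
With z* = 1.645, margin = 1.645 × 1.4181 = 2.3328.
x̄₁ − x̄₂ = 84.9 − 74.5 = 10.4000; interval 10.4000 ± 2.3328 = (8.07, 12.73).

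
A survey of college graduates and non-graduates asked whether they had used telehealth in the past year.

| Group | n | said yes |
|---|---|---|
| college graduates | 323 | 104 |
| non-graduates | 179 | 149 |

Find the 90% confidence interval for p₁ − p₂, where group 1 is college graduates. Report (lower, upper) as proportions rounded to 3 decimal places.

p̂₁ = 104/323 = 0.3220 and p̂₂ = 149/179 = 0.8324.
SE₁ = √(p̂₁(1−p̂₁)/n₁) = √(0.3220·0.6780/323) = 0.02600; SE₂ = √(0.8324·0.1676/179) = 0.02792.
Independent samples: SE of the difference = √(SE₁² + SE₂²) = √(0.000676 + 0.0007795264) = 0.03815.
z* for 90% confidence is 1.645, so the margin of error is 1.645 × 0.03815 = 0.06276.
Point estimate p̂₁ − p̂₂ = 0.3220 − 0.8324 = -0.5104.
-0.5104 ± 0.06276 → (-0.573, -0.448).

(-0.573, -0.448)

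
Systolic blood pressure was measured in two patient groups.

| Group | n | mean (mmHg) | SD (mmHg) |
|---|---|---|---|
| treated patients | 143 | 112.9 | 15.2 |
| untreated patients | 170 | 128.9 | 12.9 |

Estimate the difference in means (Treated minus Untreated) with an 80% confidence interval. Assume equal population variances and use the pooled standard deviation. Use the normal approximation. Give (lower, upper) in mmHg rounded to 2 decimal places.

(-18.04, -13.96)

Pooled variance s_p² = [142·15.2² + 169·12.9²] / (143+170−2) = 195.9195, so s_p = 13.9971.
SE_diff = s_p·√(1/n₁ + 1/n₂) = 13.9971·√(1/143 + 1/170) = 1.5882.
z* = 1.282; margin = 1.282 × 1.5882 = 2.0361.
Difference = 112.9 − 128.9 = -16.0000.
-16.0000 ± 2.0361 → (-18.04, -13.96).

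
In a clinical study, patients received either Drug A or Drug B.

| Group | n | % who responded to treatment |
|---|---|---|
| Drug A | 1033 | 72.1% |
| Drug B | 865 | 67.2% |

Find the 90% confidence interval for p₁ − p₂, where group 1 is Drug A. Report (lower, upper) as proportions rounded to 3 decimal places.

SE₁ = √(p̂₁(1−p̂₁)/n₁) = √(0.7210·0.2790/1033) = 0.01395; SE₂ = √(0.6720·0.3280/865) = 0.01596.
Independent samples: SE of the difference = √(SE₁² + SE₂²) = √(0.0001946025 + 0.0002547216) = 0.02120.
z* for 90% confidence is 1.645, so the margin of error is 1.645 × 0.02120 = 0.03487.
Point estimate p̂₁ − p̂₂ = 0.7210 − 0.6720 = 0.0490.
0.0490 ± 0.03487 → (0.014, 0.084).

(0.014, 0.084)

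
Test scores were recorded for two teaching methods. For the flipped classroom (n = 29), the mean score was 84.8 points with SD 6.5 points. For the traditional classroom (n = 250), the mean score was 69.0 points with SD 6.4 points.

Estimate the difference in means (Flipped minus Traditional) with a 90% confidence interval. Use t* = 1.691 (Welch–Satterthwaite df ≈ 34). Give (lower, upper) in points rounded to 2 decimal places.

(13.65, 17.95)

Per-group SEs: s₁/√n₁ = 6.5/√29 = 1.2070, s₂/√n₂ = 6.4/√250 = 0.4048.
Unpooled SE of the difference: √(1.456849 + 0.16386304) = 1.2731.
Margin of error = t* · SE = 1.691 × 1.2731 = 2.1528.
x̄₁ − x̄₂ = 84.8 − 69.0 = 15.8000.
CI: 15.8000 ± 2.1528 = (13.65, 17.95).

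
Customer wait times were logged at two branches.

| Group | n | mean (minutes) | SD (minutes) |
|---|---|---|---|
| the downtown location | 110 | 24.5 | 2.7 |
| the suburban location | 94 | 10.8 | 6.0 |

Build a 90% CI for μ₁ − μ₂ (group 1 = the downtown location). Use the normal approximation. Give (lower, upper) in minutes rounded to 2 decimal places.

(12.60, 14.80)

SE₁ = s₁/√n₁ = 2.7/√110 = 0.2574; SE₂ = 6.0/√94 = 0.6189.
Independent samples, unequal variances: SE_diff = √(SE₁² + SE₂²) = √(0.06625476 + 0.38303721) = 0.6703.
z* = 1.645, so margin of error = 1.645 × 0.6703 = 1.1026.
Difference in means = 24.5 − 10.8 = 13.7000.
13.7000 ± 1.1026 → (12.60, 14.80).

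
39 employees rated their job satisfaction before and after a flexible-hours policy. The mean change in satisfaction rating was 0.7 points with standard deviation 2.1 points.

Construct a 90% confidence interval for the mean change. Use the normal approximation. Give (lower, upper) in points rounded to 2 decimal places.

(0.15, 1.25)

Paired design: SE = s_d/√n = 2.1/√39 = 0.3363.
z* = 1.645; margin of error = 1.645 × 0.3363 = 0.5532.
0.7 ± 0.5532 → (0.15, 1.25).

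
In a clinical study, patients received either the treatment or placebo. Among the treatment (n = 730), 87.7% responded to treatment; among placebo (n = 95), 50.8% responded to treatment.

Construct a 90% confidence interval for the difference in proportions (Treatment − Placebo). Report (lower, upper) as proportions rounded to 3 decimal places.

The two standard errors are √(0.8770×0.1230/730) = 0.01216 and √(0.5080×0.4920/95) = 0.05129.
Because the samples are independent, SE_diff = √(0.01216² + 0.05129²) = 0.05271.
Using z* = 1.645 for 90%, ME = 1.645 × 0.05271 = 0.08671.
p̂₁ − p̂₂ = 0.3690; interval 0.3690 ± 0.08671 gives (0.282, 0.456).

(0.282, 0.456)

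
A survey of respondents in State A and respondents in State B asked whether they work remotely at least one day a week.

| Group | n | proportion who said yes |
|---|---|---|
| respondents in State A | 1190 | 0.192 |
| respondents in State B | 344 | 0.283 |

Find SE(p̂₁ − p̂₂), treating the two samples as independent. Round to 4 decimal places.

The two standard errors are √(0.1920×0.8080/1190) = 0.01142 and √(0.2830×0.7170/344) = 0.02429.
Because the samples are independent, SE_diff = √(0.01142² + 0.02429²) = 0.02684.

0.0268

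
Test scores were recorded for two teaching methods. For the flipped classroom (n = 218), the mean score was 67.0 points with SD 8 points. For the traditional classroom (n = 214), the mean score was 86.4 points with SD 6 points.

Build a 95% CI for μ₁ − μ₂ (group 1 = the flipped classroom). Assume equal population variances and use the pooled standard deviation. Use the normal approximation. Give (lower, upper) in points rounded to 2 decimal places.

(-20.74, -18.06)

s_p = √[((n₁−1)s₁² + (n₂−1)s₂²)/(n₁+n₂−2)] = √[(217·8² + 213·6²)/430] = 7.0803.
SE = 7.0803·√(1/218 + 1/214) = 0.6813.
With z* = 1.960, margin = 1.960 × 0.6813 = 1.3353.
x̄₁ − x̄₂ = 67.0 − 86.4 = -19.4000; interval -19.4000 ± 1.3353 = (-20.74, -18.06).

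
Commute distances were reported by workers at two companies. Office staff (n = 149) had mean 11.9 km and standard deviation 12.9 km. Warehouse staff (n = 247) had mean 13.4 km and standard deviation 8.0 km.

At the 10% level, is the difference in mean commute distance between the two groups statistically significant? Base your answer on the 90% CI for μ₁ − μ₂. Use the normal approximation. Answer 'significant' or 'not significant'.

SE₁ = s₁/√n₁ = 12.9/√149 = 1.0568; SE₂ = 8.0/√247 = 0.5090.
Independent samples, unequal variances: SE_diff = √(SE₁² + SE₂²) = √(1.11682624 + 0.259081) = 1.1730.
z* = 1.645, so margin of error = 1.645 × 1.1730 = 1.9296.
Difference in means = 11.9 − 13.4 = -1.5000.
-1.5000 ± 1.9296 → (-3.4296, 0.4296).
The interval (-3.4296, 0.4296) contains 0, so the difference is not significant.

not significant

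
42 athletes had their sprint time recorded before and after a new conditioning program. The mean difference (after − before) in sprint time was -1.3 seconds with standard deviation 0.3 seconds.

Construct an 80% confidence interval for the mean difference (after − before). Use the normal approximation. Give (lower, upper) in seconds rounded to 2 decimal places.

This is a matched-pairs design, so SE = s_d/√n = 0.3/√42 = 0.0463.
Margin = 1.282 × 0.0463 = 0.0594; the interval is -1.3 ± 0.0594 = (-1.36, -1.24).

(-1.36, -1.24)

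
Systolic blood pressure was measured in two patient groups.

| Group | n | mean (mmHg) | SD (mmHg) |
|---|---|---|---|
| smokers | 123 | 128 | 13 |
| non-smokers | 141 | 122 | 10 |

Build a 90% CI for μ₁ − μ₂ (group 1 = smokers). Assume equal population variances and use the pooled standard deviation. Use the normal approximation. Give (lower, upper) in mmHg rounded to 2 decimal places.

Pooled variance s_p² = [122·13² + 140·10²] / (123+141−2) = 132.1298, so s_p = 11.4948.
SE_diff = s_p·√(1/n₁ + 1/n₂) = 11.4948·√(1/123 + 1/141) = 1.4182.
z* = 1.645; margin = 1.645 × 1.4182 = 2.3329.
Difference = 128 − 122 = 6.0000.
6.0000 ± 2.3329 → (3.67, 8.33).

(3.67, 8.33)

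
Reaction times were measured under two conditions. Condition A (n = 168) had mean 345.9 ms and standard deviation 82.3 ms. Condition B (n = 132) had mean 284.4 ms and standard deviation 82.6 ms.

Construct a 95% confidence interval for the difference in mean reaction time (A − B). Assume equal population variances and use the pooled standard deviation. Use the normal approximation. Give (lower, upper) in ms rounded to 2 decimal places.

(42.71, 80.29)

Pooled variance s_p² = [167·82.3² + 131·82.6²] / (168+132−2) = 6795.0369, so s_p = 82.4320.
SE_diff = s_p·√(1/n₁ + 1/n₂) = 82.4320·√(1/168 + 1/132) = 9.5877.
z* = 1.960; margin = 1.960 × 9.5877 = 18.7919.
Difference = 345.9 − 284.4 = 61.5000.
61.5000 ± 18.7919 → (42.71, 80.29).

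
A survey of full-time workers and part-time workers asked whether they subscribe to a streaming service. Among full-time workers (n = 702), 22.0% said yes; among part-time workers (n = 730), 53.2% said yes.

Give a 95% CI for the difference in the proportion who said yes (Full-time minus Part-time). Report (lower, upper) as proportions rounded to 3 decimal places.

(-0.359, -0.265)

Each SE is √(p̂(1−p̂)/n): √(0.2200·0.7800/702) = 0.01563 and √(0.5320·0.4680/730) = 0.01847.
SE(p̂₁ − p̂₂) = √(SE₁² + SE₂²) = √(0.0002442969 + 0.0003411409) = 0.02420, since the two samples are independent.
At 95% confidence z* = 1.960; margin = 1.960 × 0.02420 = 0.04743.
The difference is 0.2200 − 0.5320 = -0.3120, so the interval is -0.3120 ± 0.04743 = (-0.359, -0.265).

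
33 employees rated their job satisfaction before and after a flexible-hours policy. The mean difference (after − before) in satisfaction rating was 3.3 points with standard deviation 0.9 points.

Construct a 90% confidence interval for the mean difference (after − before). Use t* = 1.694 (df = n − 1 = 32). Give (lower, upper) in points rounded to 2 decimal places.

This is a matched-pairs design, so SE = s_d/√n = 0.9/√33 = 0.1567.
Margin = 1.694 × 0.1567 = 0.2654; the interval is 3.3 ± 0.2654 = (3.03, 3.57).

(3.03, 3.57)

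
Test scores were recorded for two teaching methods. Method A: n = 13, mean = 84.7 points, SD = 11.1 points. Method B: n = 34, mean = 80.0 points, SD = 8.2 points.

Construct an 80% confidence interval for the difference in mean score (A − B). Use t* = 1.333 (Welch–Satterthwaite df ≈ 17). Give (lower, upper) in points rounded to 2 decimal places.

SE₁ = s₁/√n₁ = 11.1/√13 = 3.0786; SE₂ = 8.2/√34 = 1.4063.
Independent samples, unequal variances: SE_diff = √(SE₁² + SE₂²) = √(9.47777796 + 1.97767969) = 3.3846.
t* = 1.333, so margin of error = 1.333 × 3.3846 = 4.5117.
Difference in means = 84.7 − 80.0 = 4.7000.
4.7000 ± 4.5117 → (0.19, 9.21).

(0.19, 9.21)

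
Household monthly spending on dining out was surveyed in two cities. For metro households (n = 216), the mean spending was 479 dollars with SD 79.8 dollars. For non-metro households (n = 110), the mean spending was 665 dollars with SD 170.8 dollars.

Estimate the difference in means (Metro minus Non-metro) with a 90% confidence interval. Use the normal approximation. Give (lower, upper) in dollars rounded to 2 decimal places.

SE₁ = s₁/√n₁ = 79.8/√216 = 5.4297; SE₂ = 170.8/√110 = 16.2851.
Independent samples, unequal variances: SE_diff = √(SE₁² + SE₂²) = √(29.48164209 + 265.20448201) = 17.1664.
z* = 1.645, so margin of error = 1.645 × 17.1664 = 28.2387.
Difference in means = 479 − 665 = -186.0000.
-186.0000 ± 28.2387 → (-214.24, -157.76).

(-214.24, -157.76)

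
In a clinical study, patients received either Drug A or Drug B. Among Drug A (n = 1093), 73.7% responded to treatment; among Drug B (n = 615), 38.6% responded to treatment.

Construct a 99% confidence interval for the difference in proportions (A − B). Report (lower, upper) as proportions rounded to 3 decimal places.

SE₁ = √(p̂₁(1−p̂₁)/n₁) = √(0.7370·0.2630/1093) = 0.01332; SE₂ = √(0.3860·0.6140/615) = 0.01963.
Independent samples: SE of the difference = √(SE₁² + SE₂²) = √(0.0001774224 + 0.0003853369) = 0.02372.
z* for 99% confidence is 2.576, so the margin of error is 2.576 × 0.02372 = 0.06110.
Point estimate p̂₁ − p̂₂ = 0.7370 − 0.3860 = 0.3510.
0.3510 ± 0.06110 → (0.290, 0.412).

(0.290, 0.412)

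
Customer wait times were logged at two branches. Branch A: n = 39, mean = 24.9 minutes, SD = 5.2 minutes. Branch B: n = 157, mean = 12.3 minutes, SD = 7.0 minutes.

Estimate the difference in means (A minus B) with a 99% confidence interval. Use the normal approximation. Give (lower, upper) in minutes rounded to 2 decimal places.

SE₁ = s₁/√n₁ = 5.2/√39 = 0.8327; SE₂ = 7.0/√157 = 0.5587.
Independent samples, unequal variances: SE_diff = √(SE₁² + SE₂²) = √(0.69338929 + 0.31214569) = 1.0028.
z* = 2.576, so margin of error = 2.576 × 1.0028 = 2.5832.
Difference in means = 24.9 − 12.3 = 12.6000.
12.6000 ± 2.5832 → (10.02, 15.18).

(10.02, 15.18)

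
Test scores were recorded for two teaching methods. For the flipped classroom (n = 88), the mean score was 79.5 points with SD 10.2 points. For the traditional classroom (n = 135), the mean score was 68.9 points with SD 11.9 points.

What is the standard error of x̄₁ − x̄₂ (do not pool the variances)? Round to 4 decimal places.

Per-group SEs: s₁/√n₁ = 10.2/√88 = 1.0873, s₂/√n₂ = 11.9/√135 = 1.0242.
Unpooled SE of the difference: √(1.18222129 + 1.04898564) = 1.4937.

1.4937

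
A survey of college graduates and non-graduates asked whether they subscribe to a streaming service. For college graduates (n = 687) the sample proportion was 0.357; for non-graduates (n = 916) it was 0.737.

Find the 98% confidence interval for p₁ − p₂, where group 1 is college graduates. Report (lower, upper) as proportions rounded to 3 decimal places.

Each SE is √(p̂(1−p̂)/n): √(0.3570·0.6430/687) = 0.01828 and √(0.7370·0.2630/916) = 0.01455.
SE(p̂₁ − p̂₂) = √(SE₁² + SE₂²) = √(0.0003341584 + 0.0002117025) = 0.02336, since the two samples are independent.
At 98% confidence z* = 2.326; margin = 2.326 × 0.02336 = 0.05434.
The difference is 0.3570 − 0.7370 = -0.3800, so the interval is -0.3800 ± 0.05434 = (-0.434, -0.326).

(-0.434, -0.326)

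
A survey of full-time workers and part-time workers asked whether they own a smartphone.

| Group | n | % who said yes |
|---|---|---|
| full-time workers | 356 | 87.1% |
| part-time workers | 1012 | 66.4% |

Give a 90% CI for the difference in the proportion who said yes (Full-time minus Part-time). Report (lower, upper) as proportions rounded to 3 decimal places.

(0.169, 0.245)

Each SE is √(p̂(1−p̂)/n): √(0.8710·0.1290/356) = 0.01777 and √(0.6640·0.3360/1012) = 0.01485.
SE(p̂₁ − p̂₂) = √(SE₁² + SE₂²) = √(0.0003157729 + 0.0002205225) = 0.02316, since the two samples are independent.
At 90% confidence z* = 1.645; margin = 1.645 × 0.02316 = 0.03810.
The difference is 0.8710 − 0.6640 = 0.2070, so the interval is 0.2070 ± 0.03810 = (0.169, 0.245).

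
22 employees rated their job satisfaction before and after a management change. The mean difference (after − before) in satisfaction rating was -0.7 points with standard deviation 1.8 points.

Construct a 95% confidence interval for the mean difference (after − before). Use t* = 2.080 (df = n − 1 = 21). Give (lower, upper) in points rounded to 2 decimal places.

(-1.50, 0.10)

This is a matched-pairs design, so SE = s_d/√n = 1.8/√22 = 0.3838.
Margin = 2.080 × 0.3838 = 0.7983; the interval is -0.7 ± 0.7983 = (-1.50, 0.10).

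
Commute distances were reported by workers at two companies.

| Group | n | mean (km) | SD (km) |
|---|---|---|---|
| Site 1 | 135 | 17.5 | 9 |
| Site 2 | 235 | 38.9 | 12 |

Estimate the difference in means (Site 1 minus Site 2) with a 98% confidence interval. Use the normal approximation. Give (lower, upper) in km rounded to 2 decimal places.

Per-group SEs: s₁/√n₁ = 9/√135 = 0.7746, s₂/√n₂ = 12/√235 = 0.7828.
Unpooled SE of the difference: √(0.60000516 + 0.61277584) = 1.1013.
Margin of error = z* · SE = 2.326 × 1.1013 = 2.5616.
x̄₁ − x̄₂ = 17.5 − 38.9 = -21.4000.
CI: -21.4000 ± 2.5616 = (-23.96, -18.84).

(-23.96, -18.84)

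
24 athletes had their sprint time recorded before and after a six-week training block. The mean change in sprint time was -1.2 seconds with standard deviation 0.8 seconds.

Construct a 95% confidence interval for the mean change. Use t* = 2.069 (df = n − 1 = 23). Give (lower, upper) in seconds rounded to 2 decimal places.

Paired design: SE = s_d/√n = 0.8/√24 = 0.1633.
t* = 2.069; margin of error = 2.069 × 0.1633 = 0.3379.
-1.2 ± 0.3379 → (-1.54, -0.86).

(-1.54, -0.86)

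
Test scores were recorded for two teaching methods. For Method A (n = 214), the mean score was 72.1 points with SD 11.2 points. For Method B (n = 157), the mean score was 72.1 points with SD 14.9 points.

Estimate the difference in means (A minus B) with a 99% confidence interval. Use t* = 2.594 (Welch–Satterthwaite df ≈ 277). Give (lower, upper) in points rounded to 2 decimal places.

Per-group SEs: s₁/√n₁ = 11.2/√214 = 0.7656, s₂/√n₂ = 14.9/√157 = 1.1891.
Unpooled SE of the difference: √(0.58614336 + 1.41395881) = 1.4142.
Margin of error = t* · SE = 2.594 × 1.4142 = 3.6684.
x̄₁ − x̄₂ = 72.1 − 72.1 = 0.0000.
CI: 0.0000 ± 3.6684 = (-3.67, 3.67).

(-3.67, 3.67)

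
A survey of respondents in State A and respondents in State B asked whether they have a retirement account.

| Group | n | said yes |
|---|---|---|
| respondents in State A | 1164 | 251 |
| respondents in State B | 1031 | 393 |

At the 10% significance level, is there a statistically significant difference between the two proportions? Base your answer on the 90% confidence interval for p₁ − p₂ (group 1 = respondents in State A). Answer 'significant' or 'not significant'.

significant

p̂₁ = 251/1164 = 0.2156 and p̂₂ = 393/1031 = 0.3812.
SE₁ = √(p̂₁(1−p̂₁)/n₁) = √(0.2156·0.7844/1164) = 0.01205; SE₂ = √(0.3812·0.6188/1031) = 0.01513.
Independent samples: SE of the difference = √(SE₁² + SE₂²) = √(0.0001452025 + 0.0002289169) = 0.01934.
z* for 90% confidence is 1.645, so the margin of error is 1.645 × 0.01934 = 0.03181.
Point estimate p̂₁ − p̂₂ = 0.2156 − 0.3812 = -0.1656.
-0.1656 ± 0.03181 → (-0.19741, -0.13379).
The interval (-0.19741, -0.13379) does not contain 0, so the difference is significant.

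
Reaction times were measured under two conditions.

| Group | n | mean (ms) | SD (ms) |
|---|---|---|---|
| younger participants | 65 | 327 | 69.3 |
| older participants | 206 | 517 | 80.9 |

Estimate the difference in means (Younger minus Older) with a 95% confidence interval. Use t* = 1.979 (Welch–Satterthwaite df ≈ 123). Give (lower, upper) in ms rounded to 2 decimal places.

SE₁ = s₁/√n₁ = 69.3/√65 = 8.5956; SE₂ = 80.9/√206 = 5.6366.
Independent samples, unequal variances: SE_diff = √(SE₁² + SE₂²) = √(73.88433936 + 31.77125956) = 10.2789.
t* = 1.979, so margin of error = 1.979 × 10.2789 = 20.3419.
Difference in means = 327 − 517 = -190.0000.
-190.0000 ± 20.3419 → (-210.34, -169.66).

(-210.34, -169.66)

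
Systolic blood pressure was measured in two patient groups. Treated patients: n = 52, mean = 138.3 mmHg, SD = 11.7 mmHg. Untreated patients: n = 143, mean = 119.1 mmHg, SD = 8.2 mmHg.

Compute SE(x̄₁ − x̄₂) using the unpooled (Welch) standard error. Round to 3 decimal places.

Standard errors of each mean: 11.7/√52 = 1.6225 and 8.2/√143 = 0.6857.
SE(x̄₁ − x̄₂) = √(1.6225² + 0.6857²) = 1.7614 for independent samples with unequal variances.

1.761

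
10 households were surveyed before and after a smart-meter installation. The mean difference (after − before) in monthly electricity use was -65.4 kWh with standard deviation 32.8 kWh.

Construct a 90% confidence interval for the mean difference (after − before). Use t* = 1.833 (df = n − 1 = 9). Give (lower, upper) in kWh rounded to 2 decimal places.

This is a matched-pairs design, so SE = s_d/√n = 32.8/√10 = 10.3723.
Margin = 1.833 × 10.3723 = 19.0124; the interval is -65.4 ± 19.0124 = (-84.41, -46.39).

(-84.41, -46.39)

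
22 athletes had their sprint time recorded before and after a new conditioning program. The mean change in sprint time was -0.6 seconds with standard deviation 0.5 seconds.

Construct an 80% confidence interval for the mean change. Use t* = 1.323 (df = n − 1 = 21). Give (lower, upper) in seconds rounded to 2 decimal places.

This is a matched-pairs design, so SE = s_d/√n = 0.5/√22 = 0.1066.
Margin = 1.323 × 0.1066 = 0.1410; the interval is -0.6 ± 0.1410 = (-0.74, -0.46).

(-0.74, -0.46)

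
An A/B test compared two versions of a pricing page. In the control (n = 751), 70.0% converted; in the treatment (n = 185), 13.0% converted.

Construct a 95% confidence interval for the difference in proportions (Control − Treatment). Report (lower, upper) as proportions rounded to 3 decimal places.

(0.511, 0.629)

The two standard errors are √(0.7000×0.3000/751) = 0.01672 and √(0.1300×0.8700/185) = 0.02473.
Because the samples are independent, SE_diff = √(0.01672² + 0.02473²) = 0.02985.
Using z* = 1.960 for 95%, ME = 1.960 × 0.02985 = 0.05851.
p̂₁ − p̂₂ = 0.5700; interval 0.5700 ± 0.05851 gives (0.511, 0.629).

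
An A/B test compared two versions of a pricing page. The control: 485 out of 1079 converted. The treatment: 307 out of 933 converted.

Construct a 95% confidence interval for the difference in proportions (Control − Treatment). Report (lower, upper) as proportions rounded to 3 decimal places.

p̂₁ = 485/1079 = 0.4495 and p̂₂ = 307/933 = 0.3290.
SE₁ = √(p̂₁(1−p̂₁)/n₁) = √(0.4495·0.5505/1079) = 0.01514; SE₂ = √(0.3290·0.6710/933) = 0.01538.
Independent samples: SE of the difference = √(SE₁² + SE₂²) = √(0.0002292196 + 0.0002365444) = 0.02158.
z* for 95% confidence is 1.960, so the margin of error is 1.960 × 0.02158 = 0.04230.
Point estimate p̂₁ − p̂₂ = 0.4495 − 0.3290 = 0.1205.
0.1205 ± 0.04230 → (0.078, 0.163).

(0.078, 0.163)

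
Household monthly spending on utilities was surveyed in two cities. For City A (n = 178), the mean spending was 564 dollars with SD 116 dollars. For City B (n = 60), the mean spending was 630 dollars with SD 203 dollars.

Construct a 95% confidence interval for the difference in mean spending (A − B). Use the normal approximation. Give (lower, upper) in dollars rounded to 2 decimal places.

(-120.12, -11.88)

Standard errors of each mean: 116/√178 = 8.6946 and 203/√60 = 26.2072.
SE(x̄₁ − x̄₂) = √(8.6946² + 26.2072²) = 27.6118 for independent samples with unequal variances.
With z* = 1.960, the margin is 1.960 × 27.6118 = 54.1191.
x̄₁ − x̄₂ = 564 − 630 = -66.0000; the interval is -66.0000 ± 54.1191 = (-120.12, -11.88).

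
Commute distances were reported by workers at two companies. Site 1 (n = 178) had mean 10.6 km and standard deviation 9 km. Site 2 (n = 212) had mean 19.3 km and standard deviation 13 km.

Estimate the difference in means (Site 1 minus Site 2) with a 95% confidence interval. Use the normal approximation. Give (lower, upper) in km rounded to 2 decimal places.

SE₁ = s₁/√n₁ = 9/√178 = 0.6746; SE₂ = 13/√212 = 0.8928.
Independent samples, unequal variances: SE_diff = √(SE₁² + SE₂²) = √(0.45508516 + 0.79709184) = 1.1190.
z* = 1.960, so margin of error = 1.960 × 1.1190 = 2.1932.
Difference in means = 10.6 − 19.3 = -8.7000.
-8.7000 ± 2.1932 → (-10.89, -6.51).

(-10.89, -6.51)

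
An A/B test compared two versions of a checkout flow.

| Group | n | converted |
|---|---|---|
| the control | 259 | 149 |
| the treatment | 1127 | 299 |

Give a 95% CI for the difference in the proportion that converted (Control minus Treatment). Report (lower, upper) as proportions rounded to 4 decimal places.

p̂₁ = 149/259 = 0.5753 and p̂₂ = 299/1127 = 0.2653.
SE₁ = √(p̂₁(1−p̂₁)/n₁) = √(0.5753·0.4247/259) = 0.03071; SE₂ = √(0.2653·0.7347/1127) = 0.01315.
Independent samples: SE of the difference = √(SE₁² + SE₂²) = √(0.0009431041 + 0.0001729225) = 0.03341.
z* for 95% confidence is 1.960, so the margin of error is 1.960 × 0.03341 = 0.06548.
Point estimate p̂₁ − p̂₂ = 0.5753 − 0.2653 = 0.3100.
0.3100 ± 0.06548 → (0.2445, 0.3755).

(0.2445, 0.3755)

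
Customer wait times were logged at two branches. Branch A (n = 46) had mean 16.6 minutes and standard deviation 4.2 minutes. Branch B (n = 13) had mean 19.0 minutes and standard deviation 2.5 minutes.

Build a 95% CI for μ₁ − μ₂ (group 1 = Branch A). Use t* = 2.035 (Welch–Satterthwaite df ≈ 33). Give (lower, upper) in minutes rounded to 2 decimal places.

Per-group SEs: s₁/√n₁ = 4.2/√46 = 0.6193, s₂/√n₂ = 2.5/√13 = 0.6934.
Unpooled SE of the difference: √(0.38353249 + 0.48080356) = 0.9297.
Margin of error = t* · SE = 2.035 × 0.9297 = 1.8919.
x̄₁ − x̄₂ = 16.6 − 19.0 = -2.4000.
CI: -2.4000 ± 1.8919 = (-4.29, -0.51).

(-4.29, -0.51)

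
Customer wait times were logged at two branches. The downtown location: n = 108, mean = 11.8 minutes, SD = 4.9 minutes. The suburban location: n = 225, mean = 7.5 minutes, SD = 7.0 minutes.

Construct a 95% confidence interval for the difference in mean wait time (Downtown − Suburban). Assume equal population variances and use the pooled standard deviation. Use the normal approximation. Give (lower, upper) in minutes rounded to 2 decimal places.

s_p = √[((n₁−1)s₁² + (n₂−1)s₂²)/(n₁+n₂−2)] = √[(107·4.9² + 224·7.0²)/331] = 6.3970.
SE = 6.3970·√(1/108 + 1/225) = 0.7489.
With z* = 1.960, margin = 1.960 × 0.7489 = 1.4678.
x̄₁ − x̄₂ = 11.8 − 7.5 = 4.3000; interval 4.3000 ± 1.4678 = (2.83, 5.77).

(2.83, 5.77)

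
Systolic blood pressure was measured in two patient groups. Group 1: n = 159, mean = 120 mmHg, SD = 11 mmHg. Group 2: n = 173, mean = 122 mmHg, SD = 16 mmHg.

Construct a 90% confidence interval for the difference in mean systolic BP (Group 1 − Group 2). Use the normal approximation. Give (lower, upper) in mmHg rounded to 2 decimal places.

(-4.46, 0.46)

Per-group SEs: s₁/√n₁ = 11/√159 = 0.8724, s₂/√n₂ = 16/√173 = 1.2165.
Unpooled SE of the difference: √(0.76108176 + 1.47987225) = 1.4970.
Margin of error = z* · SE = 1.645 × 1.4970 = 2.4626.
x̄₁ − x̄₂ = 120 − 122 = -2.0000.
CI: -2.0000 ± 2.4626 = (-4.46, 0.46).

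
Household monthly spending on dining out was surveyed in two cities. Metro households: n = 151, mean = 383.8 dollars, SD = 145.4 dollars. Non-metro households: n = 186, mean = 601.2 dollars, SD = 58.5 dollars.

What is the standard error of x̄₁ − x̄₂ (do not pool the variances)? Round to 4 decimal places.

SE₁ = s₁/√n₁ = 145.4/√151 = 11.8325; SE₂ = 58.5/√186 = 4.2894.
Independent samples, unequal variances: SE_diff = √(SE₁² + SE₂²) = √(140.00805625 + 18.39895236) = 12.5860.

12.5860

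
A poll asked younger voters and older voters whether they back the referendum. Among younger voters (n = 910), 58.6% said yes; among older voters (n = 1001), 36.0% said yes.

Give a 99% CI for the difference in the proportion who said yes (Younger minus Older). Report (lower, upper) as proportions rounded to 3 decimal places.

(0.169, 0.283)

The two standard errors are √(0.5860×0.4140/910) = 0.01633 and √(0.3600×0.6400/1001) = 0.01517.
Because the samples are independent, SE_diff = √(0.01633² + 0.01517²) = 0.02229.
Using z* = 2.576 for 99%, ME = 2.576 × 0.02229 = 0.05742.
p̂₁ − p̂₂ = 0.2260; interval 0.2260 ± 0.05742 gives (0.169, 0.283).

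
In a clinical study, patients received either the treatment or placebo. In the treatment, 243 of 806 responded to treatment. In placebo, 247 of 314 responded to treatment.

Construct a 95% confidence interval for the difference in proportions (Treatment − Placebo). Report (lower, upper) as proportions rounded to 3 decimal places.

Sample proportions: 243/806 = 0.3015, 247/314 = 0.7866.
Each SE is √(p̂(1−p̂)/n): √(0.3015·0.6985/806) = 0.01616 and √(0.7866·0.2134/314) = 0.02312.
SE(p̂₁ − p̂₂) = √(SE₁² + SE₂²) = √(0.0002611456 + 0.0005345344) = 0.02821, since the two samples are independent.
At 95% confidence z* = 1.960; margin = 1.960 × 0.02821 = 0.05529.
The difference is 0.3015 − 0.7866 = -0.4851, so the interval is -0.4851 ± 0.05529 = (-0.540, -0.430).

(-0.540, -0.430)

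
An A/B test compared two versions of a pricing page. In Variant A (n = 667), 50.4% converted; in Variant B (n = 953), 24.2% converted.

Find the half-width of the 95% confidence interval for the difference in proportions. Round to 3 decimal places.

The two standard errors are √(0.5040×0.4960/667) = 0.01936 and √(0.2420×0.7580/953) = 0.01387.
Because the samples are independent, SE_diff = √(0.01936² + 0.01387²) = 0.02382.
Using z* = 1.960 for 95%, ME = 1.960 × 0.02382 = 0.04669.

0.047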